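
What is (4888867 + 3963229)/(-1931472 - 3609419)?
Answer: -8852096/5540891 ≈ -1.5976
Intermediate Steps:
(4888867 + 3963229)/(-1931472 - 3609419) = 8852096/(-5540891) = 8852096*(-1/5540891) = -8852096/5540891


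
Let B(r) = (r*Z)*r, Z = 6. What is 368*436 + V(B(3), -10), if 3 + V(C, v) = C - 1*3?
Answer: 160496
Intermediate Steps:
B(r) = 6*r**2 (B(r) = (r*6)*r = (6*r)*r = 6*r**2)
V(C, v) = -6 + C (V(C, v) = -3 + (C - 1*3) = -3 + (C - 3) = -3 + (-3 + C) = -6 + C)
368*436 + V(B(3), -10) = 368*436 + (-6 + 6*3**2) = 160448 + (-6 + 6*9) = 160448 + (-6 + 54) = 160448 + 48 = 160496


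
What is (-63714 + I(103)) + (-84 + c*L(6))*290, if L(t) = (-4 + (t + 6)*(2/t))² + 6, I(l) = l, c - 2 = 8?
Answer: -70571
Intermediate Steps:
c = 10 (c = 2 + 8 = 10)
L(t) = 6 + (-4 + 2*(6 + t)/t)² (L(t) = (-4 + (6 + t)*(2/t))² + 6 = (-4 + 2*(6 + t)/t)² + 6 = 6 + (-4 + 2*(6 + t)/t)²)
(-63714 + I(103)) + (-84 + c*L(6))*290 = (-63714 + 103) + (-84 + 10*(10 - 48/6 + 144/6²))*290 = -63611 + (-84 + 10*(10 - 48*⅙ + 144*(1/36)))*290 = -63611 + (-84 + 10*(10 - 8 + 4))*290 = -63611 + (-84 + 10*6)*290 = -63611 + (-84 + 60)*290 = -63611 - 24*290 = -63611 - 6960 = -70571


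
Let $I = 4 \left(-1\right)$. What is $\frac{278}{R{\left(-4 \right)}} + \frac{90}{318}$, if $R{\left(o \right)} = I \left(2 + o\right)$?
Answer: $\frac{7427}{212} \approx 35.033$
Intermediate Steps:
$I = -4$
$R{\left(o \right)} = -8 - 4 o$ ($R{\left(o \right)} = - 4 \left(2 + o\right) = -8 - 4 o$)
$\frac{278}{R{\left(-4 \right)}} + \frac{90}{318} = \frac{278}{-8 - -16} + \frac{90}{318} = \frac{278}{-8 + 16} + 90 \cdot \frac{1}{318} = \frac{278}{8} + \frac{15}{53} = 278 \cdot \frac{1}{8} + \frac{15}{53} = \frac{139}{4} + \frac{15}{53} = \frac{7427}{212}$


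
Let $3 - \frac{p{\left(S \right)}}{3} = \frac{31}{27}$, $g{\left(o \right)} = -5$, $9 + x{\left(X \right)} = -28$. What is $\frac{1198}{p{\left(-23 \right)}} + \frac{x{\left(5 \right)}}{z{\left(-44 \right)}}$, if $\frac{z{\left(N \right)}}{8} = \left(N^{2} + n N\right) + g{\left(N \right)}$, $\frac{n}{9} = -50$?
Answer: $\frac{937213643}{4346200} \approx 215.64$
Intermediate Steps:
$n = -450$ ($n = 9 \left(-50\right) = -450$)
$x{\left(X \right)} = -37$ ($x{\left(X \right)} = -9 - 28 = -37$)
$p{\left(S \right)} = \frac{50}{9}$ ($p{\left(S \right)} = 9 - 3 \cdot \frac{31}{27} = 9 - 3 \cdot 31 \cdot \frac{1}{27} = 9 - \frac{31}{9} = \frac{50}{9}$)
$z{\left(N \right)} = -40 - 3600 N + 8 N^{2}$ ($z{\left(N \right)} = 8 \left(\left(N^{2} - 450 N\right) - 5\right) = 8 \left(-5 + N^{2} - 450 N\right) = -40 - 3600 N + 8 N^{2}$)
$\frac{1198}{p{\left(-23 \right)}} + \frac{x{\left(5 \right)}}{z{\left(-44 \right)}} = \frac{1198}{\frac{50}{9}} - \frac{37}{-40 - -158400 + 8 \left(-44\right)^{2}} = 1198 \cdot \frac{9}{50} - \frac{37}{-40 + 158400 + 8 \cdot 1936} = \frac{5391}{25} - \frac{37}{-40 + 158400 + 15488} = \frac{5391}{25} - \frac{37}{173848} = \frac{937213643}{4346200}$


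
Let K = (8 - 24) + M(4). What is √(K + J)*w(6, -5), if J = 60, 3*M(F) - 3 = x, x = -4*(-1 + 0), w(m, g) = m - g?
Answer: 11*√417/3 ≈ 74.875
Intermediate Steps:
x = 4 (x = -4*(-1) = 4)
M(F) = 7/3 (M(F) = 1 + (⅓)*4 = 1 + 4/3 = 7/3)
K = -41/3 (K = (8 - 24) + 7/3 = -16 + 7/3 = -41/3 ≈ -13.667)
√(K + J)*w(6, -5) = √(-41/3 + 60)*(6 - 1*(-5)) = √(139/3)*(6 + 5) = (√417/3)*11 = 11*√417/3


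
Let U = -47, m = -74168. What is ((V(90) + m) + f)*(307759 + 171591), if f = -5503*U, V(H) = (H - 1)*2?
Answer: 88512456850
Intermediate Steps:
V(H) = -2 + 2*H (V(H) = (-1 + H)*2 = -2 + 2*H)
f = 258641 (f = -5503*(-47) = 258641)
((V(90) + m) + f)*(307759 + 171591) = (((-2 + 2*90) - 74168) + 258641)*(307759 + 171591) = (((-2 + 180) - 74168) + 258641)*479350 = ((178 - 74168) + 258641)*479350 = (-73990 + 258641)*479350 = 184651*479350 = 88512456850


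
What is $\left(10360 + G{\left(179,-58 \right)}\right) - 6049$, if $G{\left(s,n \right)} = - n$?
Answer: $4369$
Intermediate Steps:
$\left(10360 + G{\left(179,-58 \right)}\right) - 6049 = \left(10360 - -58\right) - 6049 = \left(10360 + 58\right) - 6049 = 10418 - 6049 = 4369$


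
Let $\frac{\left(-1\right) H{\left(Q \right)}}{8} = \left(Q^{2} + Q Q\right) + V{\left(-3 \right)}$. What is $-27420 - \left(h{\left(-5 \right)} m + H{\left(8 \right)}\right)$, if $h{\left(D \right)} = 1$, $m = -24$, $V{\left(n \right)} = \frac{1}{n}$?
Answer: $- \frac{79124}{3} \approx -26375.0$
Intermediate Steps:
$H{\left(Q \right)} = \frac{8}{3} - 16 Q^{2}$ ($H{\left(Q \right)} = - 8 \left(\left(Q^{2} + Q Q\right) + \frac{1}{-3}\right) = - 8 \left(\left(Q^{2} + Q^{2}\right) - \frac{1}{3}\right) = - 8 \left(2 Q^{2} - \frac{1}{3}\right) = - 8 \left(- \frac{1}{3} + 2 Q^{2}\right) = \frac{8}{3} - 16 Q^{2}$)
$-27420 - \left(h{\left(-5 \right)} m + H{\left(8 \right)}\right) = -27420 - \left(1 \left(-24\right) + \left(\frac{8}{3} - 16 \cdot 8^{2}\right)\right) = -27420 - \left(-24 + \left(\frac{8}{3} - 1024\right)\right) = -27420 - \left(-24 - \frac{3064}{3}\right) = -27420 - - \frac{3136}{3} = -27420 + \frac{3136}{3} = - \frac{79124}{3}$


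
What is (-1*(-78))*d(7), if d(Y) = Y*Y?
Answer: 3822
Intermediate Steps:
d(Y) = Y**2
(-1*(-78))*d(7) = -1*(-78)*7**2 = 78*49 = 3822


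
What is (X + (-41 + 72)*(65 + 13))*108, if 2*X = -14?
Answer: 260388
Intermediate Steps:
X = -7 (X = (½)*(-14) = -7)
(X + (-41 + 72)*(65 + 13))*108 = (-7 + (-41 + 72)*(65 + 13))*108 = (-7 + 31*78)*108 = (-7 + 2418)*108 = 2411*108 = 260388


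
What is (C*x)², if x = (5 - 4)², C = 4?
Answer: 16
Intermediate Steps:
x = 1 (x = 1² = 1)
(C*x)² = (4*1)² = 4² = 16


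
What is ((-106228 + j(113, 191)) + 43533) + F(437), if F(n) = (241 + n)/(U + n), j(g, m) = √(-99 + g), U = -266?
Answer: -3573389/57 + √14 ≈ -62687.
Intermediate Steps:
F(n) = (241 + n)/(-266 + n)
((-106228 + j(113, 191)) + 43533) + F(437) = ((-106228 + √(-99 + 113)) + 43533) + (241 + 437)/(-266 + 437) = ((-106228 + √14) + 43533) + 678/171 = (-62695 + √14) + (1/171)*678 = (-62695 + √14) + 226/57 = -3573389/57 + √14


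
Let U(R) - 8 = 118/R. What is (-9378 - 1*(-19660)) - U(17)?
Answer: 174540/17 ≈ 10267.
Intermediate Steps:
U(R) = 8 + 118/R
(-9378 - 1*(-19660)) - U(17) = (-9378 - 1*(-19660)) - (8 + 118/17) = (-9378 + 19660) - (8 + 118*(1/17)) = 10282 - (8 + 118/17) = 10282 - 1*254/17 = 10282 - 254/17 = 174540/17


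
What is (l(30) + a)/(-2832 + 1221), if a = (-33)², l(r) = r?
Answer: -373/537 ≈ -0.69460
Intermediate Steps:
a = 1089
(l(30) + a)/(-2832 + 1221) = (30 + 1089)/(-2832 + 1221) = 1119/(-1611) = 1119*(-1/1611) = -373/537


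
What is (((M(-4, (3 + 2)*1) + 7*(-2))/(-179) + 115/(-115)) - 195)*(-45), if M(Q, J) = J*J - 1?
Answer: 1579230/179 ≈ 8822.5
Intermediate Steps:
M(Q, J) = -1 + J² (M(Q, J) = J² - 1 = -1 + J²)
(((M(-4, (3 + 2)*1) + 7*(-2))/(-179) + 115/(-115)) - 195)*(-45) = ((((-1 + ((3 + 2)*1)²) + 7*(-2))/(-179) + 115/(-115)) - 195)*(-45) = ((((-1 + (5*1)²) - 14)*(-1/179) + 115*(-1/115)) - 195)*(-45) = ((((-1 + 5²) - 14)*(-1/179) - 1) - 195)*(-45) = ((((-1 + 25) - 14)*(-1/179) - 1) - 195)*(-45) = (((24 - 14)*(-1/179) - 1) - 195)*(-45) = ((10*(-1/179) - 1) - 195)*(-45) = ((-10/179 - 1) - 195)*(-45) = (-189/179 - 195)*(-45) = -35094/179*(-45) = 1579230/179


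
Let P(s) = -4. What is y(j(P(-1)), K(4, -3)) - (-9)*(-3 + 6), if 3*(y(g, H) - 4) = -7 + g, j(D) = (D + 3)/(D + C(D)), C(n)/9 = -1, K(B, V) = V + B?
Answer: 373/13 ≈ 28.692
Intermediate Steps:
K(B, V) = B + V
C(n) = -9 (C(n) = 9*(-1) = -9)
j(D) = (3 + D)/(-9 + D) (j(D) = (D + 3)/(D - 9) = (3 + D)/(-9 + D))
y(g, H) = 5/3 + g/3 (y(g, H) = 4 + (-7 + g)/3 = 4 + (-7/3 + g/3) = 5/3 + g/3)
y(j(P(-1)), K(4, -3)) - (-9)*(-3 + 6) = (5/3 + ((3 - 4)/(-9 - 4))/3) - (-9)*(-3 + 6) = (5/3 + (-1/(-13))/3) - (-9)*3 = (5/3 + (-1/13*(-1))/3) - 1*(-27) = (5/3 + (⅓)*(1/13)) + 27 = (5/3 + 1/39) + 27 = 22/13 + 27 = 373/13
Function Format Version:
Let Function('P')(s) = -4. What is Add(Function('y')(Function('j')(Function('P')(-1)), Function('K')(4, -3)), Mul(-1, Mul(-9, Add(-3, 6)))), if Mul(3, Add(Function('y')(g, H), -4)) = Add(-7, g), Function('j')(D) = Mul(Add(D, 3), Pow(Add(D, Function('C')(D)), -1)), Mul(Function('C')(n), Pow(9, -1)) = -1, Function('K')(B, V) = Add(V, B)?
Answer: Rational(373, 13) ≈ 28.692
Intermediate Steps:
Function('K')(B, V) = Add(B, V)
Function('C')(n) = -9 (Function('C')(n) = Mul(9, -1) = -9)
Function('j')(D) = Mul(Pow(Add(-9, D), -1), Add(3, D)) (Function('j')(D) = Mul(Add(D, 3), Pow(Add(D, -9), -1)) = Mul(Add(3, D), Pow(Add(-9, D), -1)) = Mul(Pow(Add(-9, D), -1), Add(3, D)))
Function('y')(g, H) = Add(Rational(5, 3), Mul(Rational(1, 3), g)) (Function('y')(g, H) = Add(4, Mul(Rational(1, 3), Add(-7, g))) = Add(4, Add(Rational(-7, 3), Mul(Rational(1, 3), g))) = Add(Rational(5, 3), Mul(Rational(1, 3), g)))
Add(Function('y')(Function('j')(Function('P')(-1)), Function('K')(4, -3)), Mul(-1, Mul(-9, Add(-3, 6)))) = Add(Add(Rational(5, 3), Mul(Rational(1, 3), Mul(Pow(Add(-9, -4), -1), Add(3, -4)))), Mul(-1, Mul(-9, Add(-3, 6)))) = Add(Add(Rational(5, 3), Mul(Rational(1, 3), Mul(Pow(-13, -1), -1))), Mul(-1, Mul(-9, 3))) = Add(Add(Rational(5, 3), Mul(Rational(1, 3), Mul(Rational(-1, 13), -1))), Mul(-1, -27)) = Add(Add(Rational(5, 3), Mul(Rational(1, 3), Rational(1, 13))), 27) = Add(Add(Rational(5, 3), Rational(1, 39)), 27) = Add(Rational(22, 13), 27) = Rational(373, 13)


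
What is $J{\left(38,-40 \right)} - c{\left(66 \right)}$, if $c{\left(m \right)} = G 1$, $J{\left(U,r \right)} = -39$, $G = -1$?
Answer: $-38$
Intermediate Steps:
$c{\left(m \right)} = -1$ ($c{\left(m \right)} = \left(-1\right) 1 = -1$)
$J{\left(38,-40 \right)} - c{\left(66 \right)} = -39 - -1 = -39 + 1 = -38$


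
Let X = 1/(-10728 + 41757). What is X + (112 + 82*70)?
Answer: 181581709/31029 ≈ 5852.0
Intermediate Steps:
X = 1/31029 ≈ 3.2228e-5
X + (112 + 82*70) = 1/31029 + (112 + 82*70) = 1/31029 + (112 + 5740) = 1/31029 + 5852 = 181581709/31029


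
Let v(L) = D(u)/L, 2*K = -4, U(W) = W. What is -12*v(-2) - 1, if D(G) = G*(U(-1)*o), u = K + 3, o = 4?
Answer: -25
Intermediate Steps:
K = -2 (K = (1/2)*(-4) = -2)
u = 1 (u = -2 + 3 = 1)
D(G) = -4*G (D(G) = G*(-1*4) = G*(-4) = -4*G)
v(L) = -4/L (v(L) = (-4*1)/L = -4/L)
-12*v(-2) - 1 = -(-48)/(-2) - 1 = -(-48)*(-1)/2 - 1 = -12*2 - 1 = -24 - 1 = -25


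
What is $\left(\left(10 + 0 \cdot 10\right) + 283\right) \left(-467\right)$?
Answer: $-136831$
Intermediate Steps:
$\left(\left(10 + 0 \cdot 10\right) + 283\right) \left(-467\right) = \left(\left(10 + 0\right) + 283\right) \left(-467\right) = \left(10 + 283\right) \left(-467\right) = 293 \left(-467\right) = -136831$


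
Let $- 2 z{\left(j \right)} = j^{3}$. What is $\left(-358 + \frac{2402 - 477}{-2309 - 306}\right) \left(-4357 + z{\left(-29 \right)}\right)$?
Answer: $- \frac{2940927825}{1046} \approx -2.8116 \cdot 10^{6}$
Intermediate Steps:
$z{\left(j \right)} = - \frac{j^{3}}{2}$
$\left(-358 + \frac{2402 - 477}{-2309 - 306}\right) \left(-4357 + z{\left(-29 \right)}\right) = \left(-358 + \frac{2402 - 477}{-2309 - 306}\right) \left(-4357 - \frac{\left(-29\right)^{3}}{2}\right) = \left(-358 + \frac{1925}{-2615}\right) \left(-4357 - - \frac{24389}{2}\right) = \left(-358 + 1925 \left(- \frac{1}{2615}\right)\right) \left(-4357 + \frac{24389}{2}\right) = \left(-358 - \frac{385}{523}\right) \frac{15675}{2} = \left(- \frac{187619}{523}\right) \frac{15675}{2} = - \frac{2940927825}{1046}$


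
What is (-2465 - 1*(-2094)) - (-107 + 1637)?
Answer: -1901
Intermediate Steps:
(-2465 - 1*(-2094)) - (-107 + 1637) = (-2465 + 2094) - 1*1530 = -371 - 1530 = -1901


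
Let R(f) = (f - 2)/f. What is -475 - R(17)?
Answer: -8090/17 ≈ -475.88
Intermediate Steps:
R(f) = (-2 + f)/f
-475 - R(17) = -475 - (-2 + 17)/17 = -475 - 15/17 = -8090/17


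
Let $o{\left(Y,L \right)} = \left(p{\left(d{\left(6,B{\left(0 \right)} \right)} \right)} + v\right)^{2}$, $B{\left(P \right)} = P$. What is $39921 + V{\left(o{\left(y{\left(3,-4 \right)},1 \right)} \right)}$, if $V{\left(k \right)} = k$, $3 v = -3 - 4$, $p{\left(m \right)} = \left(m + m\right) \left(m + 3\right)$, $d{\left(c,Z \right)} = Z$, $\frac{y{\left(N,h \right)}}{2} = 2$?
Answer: $\frac{359338}{9} \approx 39926.0$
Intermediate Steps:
$y{\left(N,h \right)} = 4$ ($y{\left(N,h \right)} = 2 \cdot 2 = 4$)
$p{\left(m \right)} = 2 m \left(3 + m\right)$
$v = - \frac{7}{3}$ ($v = \frac{-3 - 4}{3} = \frac{1}{3} \left(-7\right) = - \frac{7}{3} \approx -2.3333$)
$o{\left(Y,L \right)} = \frac{49}{9}$ ($o{\left(Y,L \right)} = \left(2 \cdot 0 \left(3 + 0\right) - \frac{7}{3}\right)^{2} = \left(2 \cdot 0 \cdot 3 - \frac{7}{3}\right)^{2} = \left(0 - \frac{7}{3}\right)^{2} = \left(- \frac{7}{3}\right)^{2} = \frac{49}{9}$)
$39921 + V{\left(o{\left(y{\left(3,-4 \right)},1 \right)} \right)} = 39921 + \frac{49}{9} = \frac{359338}{9}$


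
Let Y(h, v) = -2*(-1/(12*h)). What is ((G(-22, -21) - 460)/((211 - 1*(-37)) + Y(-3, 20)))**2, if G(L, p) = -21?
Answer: 74960964/19918369 ≈ 3.7634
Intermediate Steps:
Y(h, v) = 1/(6*h) (Y(h, v) = -(-1)/(6*h) = 1/(6*h))
((G(-22, -21) - 460)/((211 - 1*(-37)) + Y(-3, 20)))**2 = ((-21 - 460)/((211 - 1*(-37)) + (1/6)/(-3)))**2 = (-481/((211 + 37) + (1/6)*(-1/3)))**2 = (-481/(248 - 1/18))**2 = (-481/4463/18)**2 = (-481*18/4463)**2 = (-8658/4463)**2 = 74960964/19918369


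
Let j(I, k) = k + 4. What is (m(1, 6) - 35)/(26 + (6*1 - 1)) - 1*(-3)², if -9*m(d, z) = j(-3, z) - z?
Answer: -2830/279 ≈ -10.143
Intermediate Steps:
j(I, k) = 4 + k
m(d, z) = -4/9 (m(d, z) = -((4 + z) - z)/9 = -⅑*4 = -4/9)
(m(1, 6) - 35)/(26 + (6*1 - 1)) - 1*(-3)² = (-4/9 - 35)/(26 + (6*1 - 1)) - 1*(-3)² = -319/9/(26 + (6 - 1)) - 1*9 = -319/9/(26 + 5) - 9 = -319/9/31 - 9 = (1/31)*(-319/9) - 9 = -319/279 - 9 = -2830/279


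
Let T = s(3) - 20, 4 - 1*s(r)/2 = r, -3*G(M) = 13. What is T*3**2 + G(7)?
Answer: -499/3 ≈ -166.33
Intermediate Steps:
G(M) = -13/3 (G(M) = -1/3*13 = -13/3)
s(r) = 8 - 2*r
T = -18 (T = (8 - 2*3) - 20 = (8 - 6) - 20 = 2 - 20 = -18)
T*3**2 + G(7) = -18*3**2 - 13/3 = -18*9 - 13/3 = -162 - 13/3 = -499/3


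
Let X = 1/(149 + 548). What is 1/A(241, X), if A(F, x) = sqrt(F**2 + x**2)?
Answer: 697*sqrt(28216272530)/28216272530 ≈ 0.0041494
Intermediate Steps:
X = 1/697 ≈ 0.0014347
1/A(241, X) = 1/(sqrt(241**2 + (1/697)**2)) = 1/(sqrt(58081 + 1/485809)) = 1/(sqrt(28216272530/485809)) = 1/(sqrt(28216272530)/697) = 697*sqrt(28216272530)/28216272530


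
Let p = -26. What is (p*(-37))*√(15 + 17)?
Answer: 3848*√2 ≈ 5441.9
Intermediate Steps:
(p*(-37))*√(15 + 17) = (-26*(-37))*√(15 + 17) = 962*√32 = 962*(4*√2) = 3848*√2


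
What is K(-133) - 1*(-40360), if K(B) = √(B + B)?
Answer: 40360 + I*√266 ≈ 40360.0 + 16.31*I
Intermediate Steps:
K(B) = √2*√B (K(B) = √(2*B) = √2*√B)
K(-133) - 1*(-40360) = √2*√(-133) - 1*(-40360) = √2*(I*√133) + 40360 = I*√266 + 40360 = 40360 + I*√266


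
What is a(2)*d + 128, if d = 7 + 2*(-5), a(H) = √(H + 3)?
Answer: 128 - 3*√5 ≈ 121.29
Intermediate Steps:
a(H) = √(3 + H)
d = -3 (d = 7 - 10 = -3)
a(2)*d + 128 = √(3 + 2)*(-3) + 128 = √5*(-3) + 128 = -3*√5 + 128 = 128 - 3*√5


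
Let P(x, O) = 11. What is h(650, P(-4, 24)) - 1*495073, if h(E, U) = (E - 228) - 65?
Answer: -494716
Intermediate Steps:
h(E, U) = -293 + E (h(E, U) = (-228 + E) - 65 = -293 + E)
h(650, P(-4, 24)) - 1*495073 = (-293 + 650) - 1*495073 = 357 - 495073 = -494716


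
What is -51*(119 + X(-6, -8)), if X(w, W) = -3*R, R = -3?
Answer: -6528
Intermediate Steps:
X(w, W) = 9 (X(w, W) = -3*(-3) = 9)
-51*(119 + X(-6, -8)) = -51*(119 + 9) = -51*128 = -6528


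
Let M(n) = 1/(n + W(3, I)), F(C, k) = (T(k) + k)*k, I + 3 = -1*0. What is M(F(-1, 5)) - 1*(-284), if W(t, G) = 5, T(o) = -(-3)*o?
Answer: 29821/105 ≈ 284.01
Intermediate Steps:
I = -3 (I = -3 - 1*0 = -3 + 0 = -3)
T(o) = 3*o
F(C, k) = 4*k² (F(C, k) = (3*k + k)*k = (4*k)*k = 4*k²)
M(n) = 1/(5 + n) (M(n) = 1/(n + 5) = 1/(5 + n))
M(F(-1, 5)) - 1*(-284) = 1/(5 + 4*5²) - 1*(-284) = 1/(5 + 4*25) + 284 = 1/(5 + 100) + 284 = 1/105 + 284 = 29821/105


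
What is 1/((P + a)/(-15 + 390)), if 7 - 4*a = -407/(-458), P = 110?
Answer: 687000/204319 ≈ 3.3624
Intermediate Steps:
a = 2799/1832 (a = 7/4 - (-407)/(4*(-458)) = 7/4 - (-407)*(-1)/(4*458) = 7/4 - 1/4*407/458 = 7/4 - 407/1832 = 2799/1832 ≈ 1.5278)
1/((P + a)/(-15 + 390)) = 1/((110 + 2799/1832)/(-15 + 390)) = 1/((204319/1832)/375) = 1/((204319/1832)*(1/375)) = 1/(204319/687000) = 687000/204319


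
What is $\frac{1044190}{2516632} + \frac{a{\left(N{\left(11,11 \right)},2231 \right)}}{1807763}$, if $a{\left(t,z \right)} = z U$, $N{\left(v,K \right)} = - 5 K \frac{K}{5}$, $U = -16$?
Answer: $\frac{898907175549}{2274737107108} \approx 0.39517$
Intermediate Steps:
$N{\left(v,K \right)} = - K^{2}$ ($N{\left(v,K \right)} = - 5 K K \frac{1}{5} = - 5 K \frac{K}{5} = - K^{2}$)
$a{\left(t,z \right)} = - 16 z$ ($a{\left(t,z \right)} = z \left(-16\right) = - 16 z$)
$\frac{1044190}{2516632} + \frac{a{\left(N{\left(11,11 \right)},2231 \right)}}{1807763} = \frac{1044190}{2516632} + \frac{\left(-16\right) 2231}{1807763} = 1044190 \cdot \frac{1}{2516632} - \frac{35696}{1807763} = \frac{522095}{1258316} - \frac{35696}{1807763} = \frac{898907175549}{2274737107108}$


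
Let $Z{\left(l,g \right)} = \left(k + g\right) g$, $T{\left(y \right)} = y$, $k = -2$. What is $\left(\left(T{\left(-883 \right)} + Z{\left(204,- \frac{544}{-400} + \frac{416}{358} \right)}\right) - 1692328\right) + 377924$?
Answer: $- \frac{26339417865279}{20025625} \approx -1.3153 \cdot 10^{6}$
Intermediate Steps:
$Z{\left(l,g \right)} = g \left(-2 + g\right)$ ($Z{\left(l,g \right)} = \left(-2 + g\right) g = g \left(-2 + g\right)$)
$\left(\left(T{\left(-883 \right)} + Z{\left(204,- \frac{544}{-400} + \frac{416}{358} \right)}\right) - 1692328\right) + 377924 = \left(\left(-883 + \left(- \frac{544}{-400} + \frac{416}{358}\right) \left(-2 + \left(- \frac{544}{-400} + \frac{416}{358}\right)\right)\right) - 1692328\right) + 377924 = \left(\left(-883 + \left(\left(-544\right) \left(- \frac{1}{400}\right) + 416 \cdot \frac{1}{358}\right) \left(-2 + \left(\left(-544\right) \left(- \frac{1}{400}\right) + 416 \cdot \frac{1}{358}\right)\right)\right) - 1692328\right) + 377924 = \left(\left(-883 + \left(\frac{34}{25} + \frac{208}{179}\right) \left(-2 + \left(\frac{34}{25} + \frac{208}{179}\right)\right)\right) - 1692328\right) + 377924 = \left(\left(-883 + \frac{11286 \left(-2 + \frac{11286}{4475}\right)}{4475}\right) - 1692328\right) + 377924 = \left(\left(-883 + \frac{11286}{4475} \cdot \frac{2336}{4475}\right) - 1692328\right) + 377924 = \left(\left(-883 + \frac{26364096}{20025625}\right) - 1692328\right) + 377924 = \left(- \frac{17656262779}{20025625} - 1692328\right) + 377924 = - \frac{33907582167779}{20025625} + 377924 = - \frac{26339417865279}{20025625}$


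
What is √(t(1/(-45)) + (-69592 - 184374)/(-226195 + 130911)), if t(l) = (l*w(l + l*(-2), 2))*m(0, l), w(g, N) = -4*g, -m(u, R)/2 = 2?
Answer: √12214375111526/2143890 ≈ 1.6302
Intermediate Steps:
m(u, R) = -4 (m(u, R) = -2*2 = -4)
t(l) = -16*l² (t(l) = (l*(-4*(l + l*(-2))))*(-4) = (l*(-4*(l - 2*l)))*(-4) = (l*(-(-4)*l))*(-4) = (l*(4*l))*(-4) = (4*l²)*(-4) = -16*l²)
√(t(1/(-45)) + (-69592 - 184374)/(-226195 + 130911)) = √(-16*(1/(-45))² + (-69592 - 184374)/(-226195 + 130911)) = √(-16*(-1/45)² - 253966/(-95284)) = √(-16*1/2025 - 253966*(-1/95284)) = √(-16/2025 + 126983/47642) = √(256378303/96475050) = √12214375111526/2143890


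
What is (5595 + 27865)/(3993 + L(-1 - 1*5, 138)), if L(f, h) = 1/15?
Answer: 125475/14974 ≈ 8.3795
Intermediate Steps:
L(f, h) = 1/15
(5595 + 27865)/(3993 + L(-1 - 1*5, 138)) = (5595 + 27865)/(3993 + 1/15) = 33460/(59896/15) = 33460*(15/59896) = 125475/14974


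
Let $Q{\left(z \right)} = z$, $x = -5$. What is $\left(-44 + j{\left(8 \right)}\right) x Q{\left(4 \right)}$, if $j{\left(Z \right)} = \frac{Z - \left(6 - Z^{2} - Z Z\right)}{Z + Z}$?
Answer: $\frac{1435}{2} \approx 717.5$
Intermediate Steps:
$j{\left(Z \right)} = \frac{-6 + Z + 2 Z^{2}}{2 Z}$ ($j{\left(Z \right)} = \frac{Z + \left(\left(Z^{2} + Z^{2}\right) - 6\right)}{2 Z} = \left(Z + \left(2 Z^{2} - 6\right)\right) \frac{1}{2 Z} = \left(Z + \left(-6 + 2 Z^{2}\right)\right) \frac{1}{2 Z} = \left(-6 + Z + 2 Z^{2}\right) \frac{1}{2 Z} = \frac{-6 + Z + 2 Z^{2}}{2 Z}$)
$\left(-44 + j{\left(8 \right)}\right) x Q{\left(4 \right)} = \left(-44 + \left(\frac{1}{2} + 8 - \frac{3}{8}\right)\right) \left(\left(-5\right) 4\right) = \left(-44 + \left(\frac{1}{2} + 8 - \frac{3}{8}\right)\right) \left(-20\right) = \left(-44 + \frac{65}{8}\right) \left(-20\right) = \left(- \frac{287}{8}\right) \left(-20\right) = \frac{1435}{2}$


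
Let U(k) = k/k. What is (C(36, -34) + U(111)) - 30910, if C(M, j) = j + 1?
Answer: -30942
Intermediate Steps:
C(M, j) = 1 + j
U(k) = 1
(C(36, -34) + U(111)) - 30910 = ((1 - 34) + 1) - 30910 = (-33 + 1) - 30910 = -32 - 30910 = -30942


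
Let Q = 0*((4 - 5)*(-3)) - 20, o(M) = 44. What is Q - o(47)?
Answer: -64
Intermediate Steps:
Q = -20 (Q = 0*(-1*(-3)) - 20 = 0*3 - 20 = 0 - 20 = -20)
Q - o(47) = -20 - 1*44 = -20 - 44 = -64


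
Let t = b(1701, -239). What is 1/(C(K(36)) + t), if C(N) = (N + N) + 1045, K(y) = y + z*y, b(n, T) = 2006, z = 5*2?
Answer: 1/3843 ≈ 0.00026021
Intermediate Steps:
z = 10
K(y) = 11*y (K(y) = y + 10*y = 11*y)
C(N) = 1045 + 2*N (C(N) = 2*N + 1045 = 1045 + 2*N)
t = 2006
1/(C(K(36)) + t) = 1/((1045 + 2*(11*36)) + 2006) = 1/((1045 + 2*396) + 2006) = 1/((1045 + 792) + 2006) = 1/(1837 + 2006) = 1/3843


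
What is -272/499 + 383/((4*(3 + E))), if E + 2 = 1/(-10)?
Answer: 950689/8982 ≈ 105.84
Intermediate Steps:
E = -21/10 (E = -2 + 1/(-10) = -2 - ⅒ = -21/10 ≈ -2.1000)
-272/499 + 383/((4*(3 + E))) = -272/499 + 383/((4*(3 - 21/10))) = -272*1/499 + 383/((4*(9/10))) = -272/499 + 383/(18/5) = -272/499 + 383*(5/18) = -272/499 + 1915/18 = 950689/8982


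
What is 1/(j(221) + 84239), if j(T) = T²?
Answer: 1/133080 ≈ 7.5143e-6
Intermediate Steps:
1/(j(221) + 84239) = 1/(221² + 84239) = 1/(48841 + 84239) = 1/133080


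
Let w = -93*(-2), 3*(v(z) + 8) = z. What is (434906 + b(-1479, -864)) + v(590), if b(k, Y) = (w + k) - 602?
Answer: 1299599/3 ≈ 4.3320e+5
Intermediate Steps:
v(z) = -8 + z/3
w = 186
b(k, Y) = -416 + k (b(k, Y) = (186 + k) - 602 = -416 + k)
(434906 + b(-1479, -864)) + v(590) = (434906 + (-416 - 1479)) + (-8 + (⅓)*590) = (434906 - 1895) + (-8 + 590/3) = 433011 + 566/3 = 1299599/3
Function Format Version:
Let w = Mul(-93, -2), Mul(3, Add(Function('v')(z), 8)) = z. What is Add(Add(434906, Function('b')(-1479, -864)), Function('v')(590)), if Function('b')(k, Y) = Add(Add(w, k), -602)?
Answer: Rational(1299599, 3) ≈ 4.3320e+5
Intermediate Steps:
Function('v')(z) = Add(-8, Mul(Rational(1, 3), z))
w = 186
Function('b')(k, Y) = Add(-416, k) (Function('b')(k, Y) = Add(Add(186, k), -602) = Add(-416, k))
Add(Add(434906, Function('b')(-1479, -864)), Function('v')(590)) = Add(Add(434906, Add(-416, -1479)), Add(-8, Mul(Rational(1, 3), 590))) = Add(Add(434906, -1895), Add(-8, Rational(590, 3))) = Add(433011, Rational(566, 3)) = Rational(1299599, 3)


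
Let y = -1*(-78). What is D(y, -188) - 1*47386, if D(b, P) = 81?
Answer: -47305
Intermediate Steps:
y = 78
D(y, -188) - 1*47386 = 81 - 1*47386 = 81 - 47386 = -47305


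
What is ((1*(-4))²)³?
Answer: 4096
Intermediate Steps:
((1*(-4))²)³ = ((-4)²)³ = 16³ = 4096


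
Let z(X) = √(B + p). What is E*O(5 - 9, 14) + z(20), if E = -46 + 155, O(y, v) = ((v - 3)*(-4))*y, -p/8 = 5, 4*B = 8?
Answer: 19184 + I*√38 ≈ 19184.0 + 6.1644*I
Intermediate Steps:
B = 2 (B = (¼)*8 = 2)
p = -40 (p = -8*5 = -40)
O(y, v) = y*(12 - 4*v) (O(y, v) = ((-3 + v)*(-4))*y = (12 - 4*v)*y = y*(12 - 4*v))
z(X) = I*√38 (z(X) = √(2 - 40) = √(-38) = I*√38)
E = 109
E*O(5 - 9, 14) + z(20) = 109*(4*(5 - 9)*(3 - 1*14)) + I*√38 = 109*(4*(-4)*(3 - 14)) + I*√38 = 109*(4*(-4)*(-11)) + I*√38 = 109*176 + I*√38 = 19184 + I*√38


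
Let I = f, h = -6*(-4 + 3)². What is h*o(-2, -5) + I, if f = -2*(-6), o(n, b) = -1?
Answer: 18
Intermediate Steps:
h = -6 (h = -6*(-1)² = -6*1 = -6)
f = 12
I = 12
h*o(-2, -5) + I = -6*(-1) + 12 = 6 + 12 = 18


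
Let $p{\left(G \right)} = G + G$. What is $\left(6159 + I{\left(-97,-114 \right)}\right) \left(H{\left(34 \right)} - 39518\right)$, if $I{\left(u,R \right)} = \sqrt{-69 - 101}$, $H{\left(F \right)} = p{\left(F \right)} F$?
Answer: $-229151754 - 37206 i \sqrt{170} \approx -2.2915 \cdot 10^{8} - 4.8511 \cdot 10^{5} i$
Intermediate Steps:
$p{\left(G \right)} = 2 G$
$H{\left(F \right)} = 2 F^{2}$ ($H{\left(F \right)} = 2 F F = 2 F^{2}$)
$I{\left(u,R \right)} = i \sqrt{170}$ ($I{\left(u,R \right)} = \sqrt{-170} = i \sqrt{170}$)
$\left(6159 + I{\left(-97,-114 \right)}\right) \left(H{\left(34 \right)} - 39518\right) = \left(6159 + i \sqrt{170}\right) \left(2 \cdot 34^{2} - 39518\right) = \left(6159 + i \sqrt{170}\right) \left(2 \cdot 1156 - 39518\right) = \left(6159 + i \sqrt{170}\right) \left(2312 - 39518\right) = \left(6159 + i \sqrt{170}\right) \left(-37206\right) = -229151754 - 37206 i \sqrt{170}$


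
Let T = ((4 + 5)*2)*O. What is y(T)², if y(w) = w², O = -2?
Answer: 1679616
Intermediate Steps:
T = -36 (T = ((4 + 5)*2)*(-2) = (9*2)*(-2) = 18*(-2) = -36)
y(T)² = ((-36)²)² = 1296² = 1679616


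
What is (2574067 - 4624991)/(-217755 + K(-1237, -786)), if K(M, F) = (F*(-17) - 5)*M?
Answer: 512731/4185091 ≈ 0.12251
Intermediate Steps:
K(M, F) = M*(-5 - 17*F) (K(M, F) = (-17*F - 5)*M = (-5 - 17*F)*M = M*(-5 - 17*F))
(2574067 - 4624991)/(-217755 + K(-1237, -786)) = (2574067 - 4624991)/(-217755 - 1*(-1237)*(5 + 17*(-786))) = -2050924/(-217755 - 1*(-1237)*(5 - 13362)) = -2050924/(-217755 - 1*(-1237)*(-13357)) = -2050924/(-217755 - 16522609) = -2050924/(-16740364) = -2050924*(-1/16740364) = 512731/4185091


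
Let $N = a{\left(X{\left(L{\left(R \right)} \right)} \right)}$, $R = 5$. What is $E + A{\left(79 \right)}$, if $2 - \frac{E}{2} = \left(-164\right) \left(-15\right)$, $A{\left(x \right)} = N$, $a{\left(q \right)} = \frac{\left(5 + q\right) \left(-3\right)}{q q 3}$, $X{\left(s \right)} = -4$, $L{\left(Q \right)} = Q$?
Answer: $- \frac{78657}{16} \approx -4916.1$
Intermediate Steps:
$a{\left(q \right)} = \frac{-15 - 3 q}{3 q^{2}}$ ($a{\left(q \right)} = \frac{-15 - 3 q}{q^{2} \cdot 3} = \frac{-15 - 3 q}{3 q^{2}}$)
$N = - \frac{1}{16}$ ($N = \frac{-5 - -4}{16} = \frac{-5 + 4}{16} = \frac{1}{16} \left(-1\right) = - \frac{1}{16} \approx -0.0625$)
$A{\left(x \right)} = - \frac{1}{16}$
$E = -4916$ ($E = 4 - 2 \left(\left(-164\right) \left(-15\right)\right) = 4 - 4920 = -4916$)
$E + A{\left(79 \right)} = -4916 - \frac{1}{16} = - \frac{78657}{16}$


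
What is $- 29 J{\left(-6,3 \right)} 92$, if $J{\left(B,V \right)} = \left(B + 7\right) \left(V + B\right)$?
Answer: $8004$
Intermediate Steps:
$J{\left(B,V \right)} = \left(7 + B\right) \left(B + V\right)$
$- 29 J{\left(-6,3 \right)} 92 = - 29 \left(\left(-6\right)^{2} + 7 \left(-6\right) + 7 \cdot 3 - 18\right) 92 = - 29 \left(36 - 42 + 21 - 18\right) 92 = \left(-29\right) \left(-3\right) 92 = 87 \cdot 92 = 8004$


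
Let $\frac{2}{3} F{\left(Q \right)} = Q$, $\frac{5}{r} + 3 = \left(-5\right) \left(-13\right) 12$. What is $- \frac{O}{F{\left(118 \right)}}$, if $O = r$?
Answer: $- \frac{5}{137529} \approx -3.6356 \cdot 10^{-5}$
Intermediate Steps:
$r = \frac{5}{777}$ ($r = \frac{5}{-3 + \left(-5\right) \left(-13\right) 12} = \frac{5}{-3 + 65 \cdot 12} = \frac{5}{-3 + 780} = \frac{5}{777} \approx 0.006435$)
$F{\left(Q \right)} = \frac{3 Q}{2}$
$O = \frac{5}{777} \approx 0.006435$
$- \frac{O}{F{\left(118 \right)}} = - \frac{5}{777 \cdot \frac{3}{2} \cdot 118} = - \frac{5}{777 \cdot 177} = \left(-1\right) \frac{5}{137529} = - \frac{5}{137529}$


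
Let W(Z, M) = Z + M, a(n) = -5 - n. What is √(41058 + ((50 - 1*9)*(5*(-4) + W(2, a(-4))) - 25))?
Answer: √40254 ≈ 200.63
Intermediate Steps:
W(Z, M) = M + Z
√(41058 + ((50 - 1*9)*(5*(-4) + W(2, a(-4))) - 25)) = √(41058 + ((50 - 1*9)*(5*(-4) + ((-5 - 1*(-4)) + 2)) - 25)) = √(41058 + ((50 - 9)*(-20 + ((-5 + 4) + 2)) - 25)) = √(41058 + (41*(-20 + (-1 + 2)) - 25)) = √(41058 + (41*(-20 + 1) - 25)) = √(41058 + (41*(-19) - 25)) = √(41058 + (-779 - 25)) = √(41058 - 804) = √40254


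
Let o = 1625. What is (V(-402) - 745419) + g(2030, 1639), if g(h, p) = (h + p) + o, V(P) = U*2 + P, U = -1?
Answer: -740529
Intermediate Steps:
V(P) = -2 + P (V(P) = -1*2 + P = -2 + P)
g(h, p) = 1625 + h + p (g(h, p) = (h + p) + 1625 = 1625 + h + p)
(V(-402) - 745419) + g(2030, 1639) = ((-2 - 402) - 745419) + (1625 + 2030 + 1639) = (-404 - 745419) + 5294 = -745823 + 5294 = -740529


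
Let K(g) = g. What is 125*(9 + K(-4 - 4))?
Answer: 125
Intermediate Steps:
125*(9 + K(-4 - 4)) = 125*(9 + (-4 - 4)) = 125*(9 - 8) = 125*1 = 125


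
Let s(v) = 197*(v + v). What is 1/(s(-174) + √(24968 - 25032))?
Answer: -17139/1174981300 - I/587490650 ≈ -1.4587e-5 - 1.7022e-9*I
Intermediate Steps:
s(v) = 394*v (s(v) = 197*(2*v) = 394*v)
1/(s(-174) + √(24968 - 25032)) = 1/(394*(-174) + √(24968 - 25032)) = 1/(-68556 + √(-64)) = 1/(-68556 + 8*I) = (-68556 - 8*I)/4699925200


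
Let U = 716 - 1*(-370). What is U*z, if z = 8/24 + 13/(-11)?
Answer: -10136/11 ≈ -921.45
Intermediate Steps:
z = -28/33 (z = 8*(1/24) + 13*(-1/11) = ⅓ - 13/11 = -28/33 ≈ -0.84848)
U = 1086 (U = 716 + 370 = 1086)
U*z = 1086*(-28/33) = -10136/11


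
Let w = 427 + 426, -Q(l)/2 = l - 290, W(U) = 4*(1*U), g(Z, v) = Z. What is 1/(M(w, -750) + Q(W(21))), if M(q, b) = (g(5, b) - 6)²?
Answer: 1/413 ≈ 0.0024213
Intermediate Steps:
W(U) = 4*U
Q(l) = 580 - 2*l (Q(l) = -2*(l - 290) = -2*(-290 + l) = 580 - 2*l)
w = 853
M(q, b) = 1 (M(q, b) = (5 - 6)² = (-1)² = 1)
1/(M(w, -750) + Q(W(21))) = 1/(1 + (580 - 8*21)) = 1/(1 + (580 - 2*84)) = 1/(1 + (580 - 168)) = 1/(1 + 412) = 1/413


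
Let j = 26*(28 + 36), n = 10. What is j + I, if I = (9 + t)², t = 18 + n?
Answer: 3033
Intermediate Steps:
t = 28 (t = 18 + 10 = 28)
I = 1369 (I = (9 + 28)² = 37² = 1369)
j = 1664 (j = 26*64 = 1664)
j + I = 1664 + 1369 = 3033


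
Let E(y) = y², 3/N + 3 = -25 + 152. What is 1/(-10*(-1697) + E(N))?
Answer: 15376/260930729 ≈ 5.8928e-5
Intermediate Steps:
N = 3/124 (N = 3/(-3 + (-25 + 152)) = 3/(-3 + 127) = 3/124 ≈ 0.024194)
1/(-10*(-1697) + E(N)) = 1/(-10*(-1697) + (3/124)²) = 1/(16970 + 9/15376) = 1/(260930729/15376) = 15376/260930729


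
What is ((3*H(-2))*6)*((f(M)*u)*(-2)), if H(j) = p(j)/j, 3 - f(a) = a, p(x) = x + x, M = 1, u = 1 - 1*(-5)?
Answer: -864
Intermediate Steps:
u = 6 (u = 1 + 5 = 6)
p(x) = 2*x
f(a) = 3 - a
H(j) = 2 (H(j) = (2*j)/j = 2)
((3*H(-2))*6)*((f(M)*u)*(-2)) = ((3*2)*6)*(((3 - 1*1)*6)*(-2)) = (6*6)*(((3 - 1)*6)*(-2)) = 36*((2*6)*(-2)) = 36*(12*(-2)) = 36*(-24) = -864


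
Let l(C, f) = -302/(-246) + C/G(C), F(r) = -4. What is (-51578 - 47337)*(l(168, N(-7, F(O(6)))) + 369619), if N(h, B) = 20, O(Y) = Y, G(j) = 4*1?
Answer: -4497512127410/123 ≈ -3.6565e+10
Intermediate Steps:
G(j) = 4
l(C, f) = 151/123 + C/4 (l(C, f) = -302/(-246) + C/4 = -302*(-1/246) + C*(1/4) = 151/123 + C/4)
(-51578 - 47337)*(l(168, N(-7, F(O(6)))) + 369619) = (-51578 - 47337)*((151/123 + (1/4)*168) + 369619) = -98915*((151/123 + 42) + 369619) = -98915*(5317/123 + 369619) = -98915*45468454/123 = -4497512127410/123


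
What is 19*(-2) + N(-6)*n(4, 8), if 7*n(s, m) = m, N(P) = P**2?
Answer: 22/7 ≈ 3.1429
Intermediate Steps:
n(s, m) = m/7
19*(-2) + N(-6)*n(4, 8) = 19*(-2) + (-6)**2*((1/7)*8) = -38 + 36*(8/7) = -38 + 288/7 = 22/7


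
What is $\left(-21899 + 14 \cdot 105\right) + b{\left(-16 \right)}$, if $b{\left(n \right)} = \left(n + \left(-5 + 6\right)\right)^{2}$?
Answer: $-20204$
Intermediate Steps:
$b{\left(n \right)} = \left(1 + n\right)^{2}$ ($b{\left(n \right)} = \left(n + 1\right)^{2} = \left(1 + n\right)^{2}$)
$\left(-21899 + 14 \cdot 105\right) + b{\left(-16 \right)} = \left(-21899 + 14 \cdot 105\right) + \left(1 - 16\right)^{2} = \left(-21899 + 1470\right) + \left(-15\right)^{2} = -20429 + 225 = -20204$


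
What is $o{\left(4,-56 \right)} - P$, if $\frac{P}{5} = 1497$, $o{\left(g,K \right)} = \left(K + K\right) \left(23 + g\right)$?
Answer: $-10509$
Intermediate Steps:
$o{\left(g,K \right)} = 2 K \left(23 + g\right)$
$P = 7485$ ($P = 5 \cdot 1497 = 7485$)
$o{\left(4,-56 \right)} - P = 2 \left(-56\right) \left(23 + 4\right) - 7485 = 2 \left(-56\right) 27 - 7485 = -3024 - 7485 = -10509$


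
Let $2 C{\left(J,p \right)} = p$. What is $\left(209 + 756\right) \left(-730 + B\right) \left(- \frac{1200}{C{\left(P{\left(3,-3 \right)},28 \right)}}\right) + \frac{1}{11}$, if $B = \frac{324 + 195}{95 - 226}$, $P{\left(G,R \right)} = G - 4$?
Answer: $\frac{612372981917}{10087} \approx 6.0709 \cdot 10^{7}$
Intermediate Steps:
$P{\left(G,R \right)} = -4 + G$
$B = - \frac{519}{131}$ ($B = \frac{519}{-131} = 519 \left(- \frac{1}{131}\right) = - \frac{519}{131} \approx -3.9618$)
$C{\left(J,p \right)} = \frac{p}{2}$
$\left(209 + 756\right) \left(-730 + B\right) \left(- \frac{1200}{C{\left(P{\left(3,-3 \right)},28 \right)}}\right) + \frac{1}{11} = \left(209 + 756\right) \left(-730 - \frac{519}{131}\right) \left(- \frac{1200}{\frac{1}{2} \cdot 28}\right) + \frac{1}{11} = 965 \left(- \frac{96149}{131}\right) \left(- \frac{1200}{14}\right) + \frac{1}{11} = - \frac{92783785 \left(\left(-1200\right) \frac{1}{14}\right)}{131} + \frac{1}{11} = \left(- \frac{92783785}{131}\right) \left(- \frac{600}{7}\right) + \frac{1}{11} = \frac{55670271000}{917} + \frac{1}{11} = \frac{612372981917}{10087}$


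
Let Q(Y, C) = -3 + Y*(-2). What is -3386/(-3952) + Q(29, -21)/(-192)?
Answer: 55699/47424 ≈ 1.1745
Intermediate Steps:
Q(Y, C) = -3 - 2*Y
-3386/(-3952) + Q(29, -21)/(-192) = -3386/(-3952) + (-3 - 2*29)/(-192) = -3386*(-1/3952) + (-3 - 58)*(-1/192) = 1693/1976 - 61*(-1/192) = 1693/1976 + 61/192 = 55699/47424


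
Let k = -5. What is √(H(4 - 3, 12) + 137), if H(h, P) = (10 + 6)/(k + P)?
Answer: 5*√273/7 ≈ 11.802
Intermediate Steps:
H(h, P) = 16/(-5 + P) (H(h, P) = (10 + 6)/(-5 + P) = 16/(-5 + P))
√(H(4 - 3, 12) + 137) = √(16/(-5 + 12) + 137) = √(16/7 + 137) = √(975/7) = 5*√273/7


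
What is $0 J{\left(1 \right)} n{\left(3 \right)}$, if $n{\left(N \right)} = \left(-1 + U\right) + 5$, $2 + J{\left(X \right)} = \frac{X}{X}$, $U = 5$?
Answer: $0$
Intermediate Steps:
$J{\left(X \right)} = -1$ ($J{\left(X \right)} = -2 + \frac{X}{X} = -2 + 1 = -1$)
$n{\left(N \right)} = 9$ ($n{\left(N \right)} = \left(-1 + 5\right) + 5 = 4 + 5 = 9$)
$0 J{\left(1 \right)} n{\left(3 \right)} = 0 \left(-1\right) 9 = 0 \cdot 9 = 0$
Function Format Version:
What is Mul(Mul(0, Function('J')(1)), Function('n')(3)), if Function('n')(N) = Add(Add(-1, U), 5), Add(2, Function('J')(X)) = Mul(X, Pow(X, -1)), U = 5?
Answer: 0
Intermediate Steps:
Function('J')(X) = -1 (Function('J')(X) = Add(-2, Mul(X, Pow(X, -1))) = Add(-2, 1) = -1)
Function('n')(N) = 9 (Function('n')(N) = Add(Add(-1, 5), 5) = Add(4, 5) = 9)
Mul(Mul(0, Function('J')(1)), Function('n')(3)) = Mul(Mul(0, -1), 9) = Mul(0, 9) = 0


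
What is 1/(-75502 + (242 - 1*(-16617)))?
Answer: -1/58643 ≈ -1.7052e-5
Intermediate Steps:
1/(-75502 + (242 - 1*(-16617))) = 1/(-75502 + (242 + 16617)) = 1/(-75502 + 16859) = 1/(-58643) = -1/58643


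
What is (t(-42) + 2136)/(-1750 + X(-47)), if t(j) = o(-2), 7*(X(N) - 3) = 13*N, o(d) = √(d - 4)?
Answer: -623/535 - 7*I*√6/12840 ≈ -1.1645 - 0.0013354*I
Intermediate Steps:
o(d) = √(-4 + d)
X(N) = 3 + 13*N/7 (X(N) = 3 + (13*N)/7 = 3 + 13*N/7)
t(j) = I*√6 (t(j) = √(-4 - 2) = √(-6) = I*√6)
(t(-42) + 2136)/(-1750 + X(-47)) = (I*√6 + 2136)/(-1750 + (3 + (13/7)*(-47))) = (2136 + I*√6)/(-1750 + (3 - 611/7)) = (2136 + I*√6)/(-1750 - 590/7) = (2136 + I*√6)/(-12840/7) = (2136 + I*√6)*(-7/12840) = -623/535 - 7*I*√6/12840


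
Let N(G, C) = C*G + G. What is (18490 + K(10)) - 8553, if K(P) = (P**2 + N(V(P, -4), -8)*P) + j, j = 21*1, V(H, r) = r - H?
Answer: 11038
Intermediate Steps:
N(G, C) = G + C*G
j = 21
K(P) = 21 + P**2 + P*(28 + 7*P) (K(P) = (P**2 + ((-4 - P)*(1 - 8))*P) + 21 = (P**2 + ((-4 - P)*(-7))*P) + 21 = (P**2 + (28 + 7*P)*P) + 21 = (P**2 + P*(28 + 7*P)) + 21 = 21 + P**2 + P*(28 + 7*P))
(18490 + K(10)) - 8553 = (18490 + (21 + 8*10**2 + 28*10)) - 8553 = (18490 + (21 + 8*100 + 280)) - 8553 = (18490 + (21 + 800 + 280)) - 8553 = (18490 + 1101) - 8553 = 19591 - 8553 = 11038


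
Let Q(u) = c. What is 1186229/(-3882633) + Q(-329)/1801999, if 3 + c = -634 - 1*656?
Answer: -2142603716240/6996500783367 ≈ -0.30624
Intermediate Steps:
c = -1293 (c = -3 + (-634 - 1*656) = -3 + (-634 - 656) = -3 - 1290 = -1293)
Q(u) = -1293
1186229/(-3882633) + Q(-329)/1801999 = 1186229/(-3882633) - 1293/1801999 = 1186229*(-1/3882633) - 1293*1/1801999 = -1186229/3882633 - 1293/1801999 = -2142603716240/6996500783367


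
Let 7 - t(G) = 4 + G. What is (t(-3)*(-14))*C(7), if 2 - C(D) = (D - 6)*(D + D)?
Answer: 1008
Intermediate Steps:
t(G) = 3 - G (t(G) = 7 - (4 + G) = 7 + (-4 - G) = 3 - G)
C(D) = 2 - 2*D*(-6 + D) (C(D) = 2 - (D - 6)*(D + D) = 2 - (-6 + D)*2*D = 2 - 2*D*(-6 + D))
(t(-3)*(-14))*C(7) = ((3 - 1*(-3))*(-14))*(2 - 2*7² + 12*7) = ((3 + 3)*(-14))*(2 - 2*49 + 84) = (6*(-14))*(2 - 98 + 84) = -84*(-12) = 1008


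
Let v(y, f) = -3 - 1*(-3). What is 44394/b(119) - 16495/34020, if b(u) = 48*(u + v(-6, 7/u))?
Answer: 1685791/231336 ≈ 7.2872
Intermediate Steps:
v(y, f) = 0 (v(y, f) = -3 + 3 = 0)
b(u) = 48*u (b(u) = 48*(u + 0) = 48*u)
44394/b(119) - 16495/34020 = 44394/((48*119)) - 16495/34020 = 44394/5712 - 16495*1/34020 = 44394*(1/5712) - 3299/6804 = 1057/136 - 3299/6804 = 1685791/231336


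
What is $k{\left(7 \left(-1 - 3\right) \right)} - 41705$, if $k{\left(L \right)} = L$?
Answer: $-41733$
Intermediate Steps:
$k{\left(7 \left(-1 - 3\right) \right)} - 41705 = 7 \left(-1 - 3\right) - 41705 = 7 \left(-4\right) - 41705 = -28 - 41705 = -41733$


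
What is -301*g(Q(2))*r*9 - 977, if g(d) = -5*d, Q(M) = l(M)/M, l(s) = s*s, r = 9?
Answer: 242833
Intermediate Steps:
l(s) = s**2
Q(M) = M (Q(M) = M**2/M = M)
-301*g(Q(2))*r*9 - 977 = -301*-5*2*9*9 - 977 = -301*(-10*9)*9 - 977 = -(-27090)*9 - 977 = -301*(-810) - 977 = 243810 - 977 = 242833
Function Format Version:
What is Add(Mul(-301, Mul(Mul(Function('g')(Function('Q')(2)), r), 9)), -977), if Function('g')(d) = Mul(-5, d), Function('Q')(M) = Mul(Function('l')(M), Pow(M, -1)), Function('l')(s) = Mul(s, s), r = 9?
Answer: 242833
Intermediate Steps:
Function('l')(s) = Pow(s, 2)
Function('Q')(M) = M (Function('Q')(M) = Mul(Pow(M, 2), Pow(M, -1)) = M)
Add(Mul(-301, Mul(Mul(Function('g')(Function('Q')(2)), r), 9)), -977) = Add(Mul(-301, Mul(Mul(Mul(-5, 2), 9), 9)), -977) = Add(Mul(-301, Mul(Mul(-10, 9), 9)), -977) = Add(Mul(-301, Mul(-90, 9)), -977) = Add(Mul(-301, -810), -977) = Add(243810, -977) = 242833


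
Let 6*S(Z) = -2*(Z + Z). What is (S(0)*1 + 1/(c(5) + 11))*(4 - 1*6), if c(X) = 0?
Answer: -2/11 ≈ -0.18182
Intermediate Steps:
S(Z) = -2*Z/3 (S(Z) = (-2*(Z + Z))/6 = (-4*Z)/6 = -2*Z/3)
(S(0)*1 + 1/(c(5) + 11))*(4 - 1*6) = (-⅔*0*1 + 1/(0 + 11))*(4 - 1*6) = (0*1 + 1/11)*(4 - 6) = (0 + 1/11)*(-2) = (1/11)*(-2) = -2/11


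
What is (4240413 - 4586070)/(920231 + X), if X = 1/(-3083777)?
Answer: -355309702163/945929064162 ≈ -0.37562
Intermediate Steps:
X = -1/3083777 ≈ -3.2428e-7
(4240413 - 4586070)/(920231 + X) = (4240413 - 4586070)/(920231 - 1/3083777) = -345657/2837787192486/3083777 = -345657*3083777/2837787192486 = -355309702163/945929064162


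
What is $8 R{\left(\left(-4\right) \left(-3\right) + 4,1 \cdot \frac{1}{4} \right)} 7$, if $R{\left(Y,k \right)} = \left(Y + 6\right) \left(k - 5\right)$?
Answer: $-5852$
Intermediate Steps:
$R{\left(Y,k \right)} = \left(-5 + k\right) \left(6 + Y\right)$ ($R{\left(Y,k \right)} = \left(6 + Y\right) \left(-5 + k\right) = \left(-5 + k\right) \left(6 + Y\right)$)
$8 R{\left(\left(-4\right) \left(-3\right) + 4,1 \cdot \frac{1}{4} \right)} 7 = 8 \left(-30 - 5 \left(\left(-4\right) \left(-3\right) + 4\right) + 6 \cdot 1 \cdot \frac{1}{4} + \left(\left(-4\right) \left(-3\right) + 4\right) 1 \cdot \frac{1}{4}\right) 7 = 8 \left(-30 - 5 \left(12 + 4\right) + 6 \cdot 1 \cdot \frac{1}{4} + \left(12 + 4\right) 1 \cdot \frac{1}{4}\right) 7 = 8 \left(-30 - 80 + 6 \cdot \frac{1}{4} + 16 \cdot \frac{1}{4}\right) 7 = 8 \left(-30 - 80 + \frac{3}{2} + 4\right) 7 = 8 \left(- \frac{209}{2}\right) 7 = \left(-836\right) 7 = -5852$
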